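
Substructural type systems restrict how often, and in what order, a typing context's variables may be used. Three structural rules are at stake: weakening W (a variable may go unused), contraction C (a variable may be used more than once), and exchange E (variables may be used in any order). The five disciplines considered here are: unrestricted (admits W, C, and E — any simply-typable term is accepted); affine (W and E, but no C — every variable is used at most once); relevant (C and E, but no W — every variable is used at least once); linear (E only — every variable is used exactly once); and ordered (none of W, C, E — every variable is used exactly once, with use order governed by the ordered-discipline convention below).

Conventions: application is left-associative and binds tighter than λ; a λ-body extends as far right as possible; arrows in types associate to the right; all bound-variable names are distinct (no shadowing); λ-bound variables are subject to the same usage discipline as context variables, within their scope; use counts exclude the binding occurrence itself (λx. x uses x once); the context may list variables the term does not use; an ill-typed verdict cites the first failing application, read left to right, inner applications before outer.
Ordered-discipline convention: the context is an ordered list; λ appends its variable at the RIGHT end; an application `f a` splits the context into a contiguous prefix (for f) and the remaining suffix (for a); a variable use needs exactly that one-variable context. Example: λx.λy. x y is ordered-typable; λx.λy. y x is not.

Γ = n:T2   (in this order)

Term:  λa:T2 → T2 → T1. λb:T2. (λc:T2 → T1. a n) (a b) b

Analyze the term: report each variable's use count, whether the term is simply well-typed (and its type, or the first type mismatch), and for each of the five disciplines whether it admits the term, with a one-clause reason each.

counts: n ×1, a (λ-bound) ×2, b (λ-bound) ×2, c (λ-bound) ×0
use order (left to right): a, n, a, b, b
typing: ✓ — (T2 → T2 → T1) → T2 → T1
ordered: ✗, repeated use of a ×2, b ×2; c left unused
linear: ✗, repeated use of a ×2, b ×2; c left unused
affine: ✗, repeated use of a ×2, b ×2
relevant: ✗, c left unused
unrestricted: ✓, type-checks ((T2 → T2 → T1) → T2 → T1) and nothing is barred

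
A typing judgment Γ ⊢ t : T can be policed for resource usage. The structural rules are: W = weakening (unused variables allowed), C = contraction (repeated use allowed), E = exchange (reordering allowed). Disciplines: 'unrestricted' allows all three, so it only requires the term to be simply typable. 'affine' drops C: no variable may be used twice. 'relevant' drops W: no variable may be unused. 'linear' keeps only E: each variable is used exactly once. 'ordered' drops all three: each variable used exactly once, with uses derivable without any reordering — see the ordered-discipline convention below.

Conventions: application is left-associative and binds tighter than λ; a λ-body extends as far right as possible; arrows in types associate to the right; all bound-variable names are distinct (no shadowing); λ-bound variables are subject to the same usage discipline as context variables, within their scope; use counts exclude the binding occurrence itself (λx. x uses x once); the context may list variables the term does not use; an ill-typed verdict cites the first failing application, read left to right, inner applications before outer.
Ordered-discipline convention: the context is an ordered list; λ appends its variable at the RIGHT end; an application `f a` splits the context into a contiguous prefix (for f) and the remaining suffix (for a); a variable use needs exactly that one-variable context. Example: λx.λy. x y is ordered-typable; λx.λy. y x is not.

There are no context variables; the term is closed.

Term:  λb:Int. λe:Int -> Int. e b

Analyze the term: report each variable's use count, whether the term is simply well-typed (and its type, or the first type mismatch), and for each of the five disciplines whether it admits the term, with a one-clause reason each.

counts: b [bound]: 1×, e [bound]: 1×
order of uses: e, b
typing: ✓ — Int -> (Int -> Int) -> Int
ordered: ✗ — needs exchange: uses follow e, b
linear: ✓ — single use per variable (b, e)
affine: ✓ — none of b, e used more than once
relevant: ✓ — every one of b, e appears
unrestricted: ✓ — type-checks (Int -> (Int -> Int) -> Int) and nothing is barred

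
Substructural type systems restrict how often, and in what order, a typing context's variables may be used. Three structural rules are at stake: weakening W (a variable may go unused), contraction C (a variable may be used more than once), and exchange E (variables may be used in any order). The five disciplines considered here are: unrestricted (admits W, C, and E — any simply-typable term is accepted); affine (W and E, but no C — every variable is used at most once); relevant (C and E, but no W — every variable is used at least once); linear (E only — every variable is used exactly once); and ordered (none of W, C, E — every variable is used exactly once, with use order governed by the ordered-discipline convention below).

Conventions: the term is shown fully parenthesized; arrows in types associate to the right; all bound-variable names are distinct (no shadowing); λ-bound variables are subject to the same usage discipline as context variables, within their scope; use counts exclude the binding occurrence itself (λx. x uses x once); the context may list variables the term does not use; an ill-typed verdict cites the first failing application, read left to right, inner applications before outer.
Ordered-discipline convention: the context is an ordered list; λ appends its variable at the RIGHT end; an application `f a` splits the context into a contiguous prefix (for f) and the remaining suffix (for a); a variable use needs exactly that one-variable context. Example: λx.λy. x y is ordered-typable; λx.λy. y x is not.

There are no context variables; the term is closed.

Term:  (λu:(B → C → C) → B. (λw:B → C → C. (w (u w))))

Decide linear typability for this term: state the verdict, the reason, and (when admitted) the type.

no — repeated use of w ×2
usage: u (λ-bound): 1, w (λ-bound): 2
uses in reading order: w, u, w
typing: ✓ — ((B → C → C) → B) → (B → C → C) → C → C
per-discipline verdicts: ordered ✗; linear ✗; affine ✗; relevant ✓; unrestricted ✓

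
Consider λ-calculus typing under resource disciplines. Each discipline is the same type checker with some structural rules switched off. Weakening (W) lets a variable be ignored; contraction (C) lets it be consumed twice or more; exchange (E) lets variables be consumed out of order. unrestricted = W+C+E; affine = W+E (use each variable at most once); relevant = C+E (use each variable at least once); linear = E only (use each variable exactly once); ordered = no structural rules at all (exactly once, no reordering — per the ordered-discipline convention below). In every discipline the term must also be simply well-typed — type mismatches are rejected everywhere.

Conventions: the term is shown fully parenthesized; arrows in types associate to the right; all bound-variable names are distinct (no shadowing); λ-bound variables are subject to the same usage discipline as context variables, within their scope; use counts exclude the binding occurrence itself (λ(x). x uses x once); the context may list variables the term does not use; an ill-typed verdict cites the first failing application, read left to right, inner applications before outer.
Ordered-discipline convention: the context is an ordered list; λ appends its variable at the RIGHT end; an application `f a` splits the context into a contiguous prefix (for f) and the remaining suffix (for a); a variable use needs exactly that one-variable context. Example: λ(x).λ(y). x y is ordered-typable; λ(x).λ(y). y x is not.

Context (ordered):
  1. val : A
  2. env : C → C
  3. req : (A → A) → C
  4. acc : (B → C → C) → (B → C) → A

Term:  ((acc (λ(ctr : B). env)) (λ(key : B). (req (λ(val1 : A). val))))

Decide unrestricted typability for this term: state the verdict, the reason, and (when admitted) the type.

yes — simply typable at A; W, C, E all held; term : A
use counts: val: 1, env: 1, req: 1, acc: 1, ctr (λ-bound): 0, key (λ-bound): 0, val1 (λ-bound): 0
uses in reading order: acc, env, req, val
typing: ✓ — A
all disciplines: ordered ✗, linear ✗, affine ✓, relevant ✗, unrestricted ✓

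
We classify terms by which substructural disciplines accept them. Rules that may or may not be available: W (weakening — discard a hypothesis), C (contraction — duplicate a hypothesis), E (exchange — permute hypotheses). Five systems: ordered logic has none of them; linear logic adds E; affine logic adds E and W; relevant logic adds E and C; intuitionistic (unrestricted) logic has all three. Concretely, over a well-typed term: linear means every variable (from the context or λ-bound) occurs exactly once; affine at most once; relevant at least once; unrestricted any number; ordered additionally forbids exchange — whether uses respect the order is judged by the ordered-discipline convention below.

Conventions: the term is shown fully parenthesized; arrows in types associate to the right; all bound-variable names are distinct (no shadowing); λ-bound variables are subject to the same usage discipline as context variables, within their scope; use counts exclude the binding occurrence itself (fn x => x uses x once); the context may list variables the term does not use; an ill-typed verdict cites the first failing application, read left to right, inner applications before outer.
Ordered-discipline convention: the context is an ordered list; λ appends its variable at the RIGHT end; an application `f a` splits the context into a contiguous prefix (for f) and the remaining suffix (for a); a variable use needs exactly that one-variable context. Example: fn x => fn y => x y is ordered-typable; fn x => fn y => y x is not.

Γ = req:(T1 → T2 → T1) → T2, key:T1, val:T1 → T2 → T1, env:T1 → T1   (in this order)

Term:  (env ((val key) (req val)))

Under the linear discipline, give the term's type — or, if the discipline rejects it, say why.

not well-typed under linear — repeated use of val ×2
counts: req: 1; key: 1; val: 2; env: 1
left-to-right use order: env, val, key, req, val
typing: the term checks, with type T1
all disciplines: ordered ✗; linear ✗; affine ✗; relevant ✓; unrestricted ✓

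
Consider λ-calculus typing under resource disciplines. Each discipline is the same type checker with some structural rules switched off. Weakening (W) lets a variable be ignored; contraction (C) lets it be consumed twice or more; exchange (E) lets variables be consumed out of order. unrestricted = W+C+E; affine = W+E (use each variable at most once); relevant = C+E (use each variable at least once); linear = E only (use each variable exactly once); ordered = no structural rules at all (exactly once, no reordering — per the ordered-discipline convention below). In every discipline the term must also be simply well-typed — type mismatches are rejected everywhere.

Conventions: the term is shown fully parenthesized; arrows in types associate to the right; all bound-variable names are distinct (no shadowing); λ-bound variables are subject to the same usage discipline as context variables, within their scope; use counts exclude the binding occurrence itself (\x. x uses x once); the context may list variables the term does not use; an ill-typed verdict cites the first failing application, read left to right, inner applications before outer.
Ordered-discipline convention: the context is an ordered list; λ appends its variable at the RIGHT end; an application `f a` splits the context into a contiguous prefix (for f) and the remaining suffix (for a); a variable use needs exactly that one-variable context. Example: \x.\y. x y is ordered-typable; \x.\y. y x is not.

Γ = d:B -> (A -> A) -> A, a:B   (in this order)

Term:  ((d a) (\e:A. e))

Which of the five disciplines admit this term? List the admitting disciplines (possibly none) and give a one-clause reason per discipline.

admitted by: ordered, linear, affine, relevant, unrestricted
usage: d: 1; a: 1; e (bound): 1
order of uses: d, a, e
typing: ✓ — A
ordered: ✓ — d, a, e: once each, no exchange needed
linear: ✓ — each of d, a, e used exactly once
affine: ✓ — no duplicate uses among d, a, e
relevant: ✓ — every one of d, a, e appears
unrestricted: ✓ — type-checks (A) and nothing is barred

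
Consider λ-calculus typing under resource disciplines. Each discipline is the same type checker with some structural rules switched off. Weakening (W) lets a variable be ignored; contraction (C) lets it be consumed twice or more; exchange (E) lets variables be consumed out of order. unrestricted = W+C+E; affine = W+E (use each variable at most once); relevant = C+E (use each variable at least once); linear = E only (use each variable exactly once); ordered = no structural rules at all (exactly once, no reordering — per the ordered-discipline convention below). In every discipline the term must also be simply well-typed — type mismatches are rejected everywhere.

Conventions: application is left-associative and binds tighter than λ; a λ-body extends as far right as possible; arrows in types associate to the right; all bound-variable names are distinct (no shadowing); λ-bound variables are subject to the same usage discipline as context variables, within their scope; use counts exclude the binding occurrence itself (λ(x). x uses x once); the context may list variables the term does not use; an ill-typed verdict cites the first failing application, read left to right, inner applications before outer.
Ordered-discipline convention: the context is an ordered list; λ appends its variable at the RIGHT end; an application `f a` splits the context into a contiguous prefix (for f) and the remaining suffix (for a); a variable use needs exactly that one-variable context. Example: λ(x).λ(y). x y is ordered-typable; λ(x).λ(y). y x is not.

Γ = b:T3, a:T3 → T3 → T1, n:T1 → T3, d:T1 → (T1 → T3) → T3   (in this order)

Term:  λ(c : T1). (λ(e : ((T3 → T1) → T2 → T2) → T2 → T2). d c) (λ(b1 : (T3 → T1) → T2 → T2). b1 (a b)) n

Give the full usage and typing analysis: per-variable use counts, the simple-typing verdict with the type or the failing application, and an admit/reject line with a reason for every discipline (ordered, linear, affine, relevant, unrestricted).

variable uses: b=1, a=1, n=1, d=1, c [bound]=1, e [bound]=0, b1 [bound]=1
use order (left to right): d, c, b1, a, b, n
typing: the term checks, with type T1 → T3
ordered ✗ (e never used (weakening))
linear ✗ (e never used (weakening))
affine ✓ (none of b, a, n, d, c, e, b1 used more than once)
relevant ✗ (e never used (weakening))
unrestricted ✓ (type-checks (T1 → T3) and nothing is barred)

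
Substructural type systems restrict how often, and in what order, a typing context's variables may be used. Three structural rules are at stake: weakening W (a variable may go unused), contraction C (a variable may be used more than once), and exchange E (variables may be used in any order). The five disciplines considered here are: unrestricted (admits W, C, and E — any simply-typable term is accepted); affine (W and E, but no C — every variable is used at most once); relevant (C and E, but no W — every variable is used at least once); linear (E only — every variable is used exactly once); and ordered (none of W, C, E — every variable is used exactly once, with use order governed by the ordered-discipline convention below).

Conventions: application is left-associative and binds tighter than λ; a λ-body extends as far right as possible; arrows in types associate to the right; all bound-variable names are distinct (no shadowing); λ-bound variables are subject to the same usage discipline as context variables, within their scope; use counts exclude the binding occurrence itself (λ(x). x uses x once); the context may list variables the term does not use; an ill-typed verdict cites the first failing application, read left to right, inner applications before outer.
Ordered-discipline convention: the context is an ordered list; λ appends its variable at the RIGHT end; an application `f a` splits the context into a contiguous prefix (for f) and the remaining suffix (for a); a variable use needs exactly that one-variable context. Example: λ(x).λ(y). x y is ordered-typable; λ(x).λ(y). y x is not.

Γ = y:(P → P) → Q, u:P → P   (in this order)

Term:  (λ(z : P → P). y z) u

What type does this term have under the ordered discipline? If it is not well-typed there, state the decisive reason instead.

term : Q
usage: y=1, u=1, z (λ-bound)=1
left-to-right use order: y, z, u
typing: well-typed at Q
summary: ordered ✓, linear ✓, affine ✓, relevant ✓, unrestricted ✓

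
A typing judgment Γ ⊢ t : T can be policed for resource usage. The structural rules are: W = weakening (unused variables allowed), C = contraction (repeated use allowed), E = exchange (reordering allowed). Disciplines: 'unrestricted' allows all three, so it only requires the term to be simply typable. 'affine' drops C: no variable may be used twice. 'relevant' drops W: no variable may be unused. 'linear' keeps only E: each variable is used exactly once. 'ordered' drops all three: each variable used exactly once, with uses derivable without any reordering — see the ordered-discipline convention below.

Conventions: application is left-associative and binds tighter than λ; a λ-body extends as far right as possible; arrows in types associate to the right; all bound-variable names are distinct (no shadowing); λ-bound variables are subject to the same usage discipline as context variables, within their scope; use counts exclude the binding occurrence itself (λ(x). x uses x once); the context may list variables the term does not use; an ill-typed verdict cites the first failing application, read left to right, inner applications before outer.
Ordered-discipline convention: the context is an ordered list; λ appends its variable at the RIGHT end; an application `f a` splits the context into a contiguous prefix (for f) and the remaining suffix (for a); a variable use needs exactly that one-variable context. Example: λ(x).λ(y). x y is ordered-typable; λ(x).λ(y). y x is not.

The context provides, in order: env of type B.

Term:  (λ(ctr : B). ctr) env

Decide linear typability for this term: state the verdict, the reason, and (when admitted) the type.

yes — exactly-once usage across env, ctr; term : B
variable uses: env: 1, ctr (λ-bound): 1
use order (left to right): ctr, env
typing: well-typed at B
across the five disciplines: ordered ✓; linear ✓; affine ✓; relevant ✓; unrestricted ✓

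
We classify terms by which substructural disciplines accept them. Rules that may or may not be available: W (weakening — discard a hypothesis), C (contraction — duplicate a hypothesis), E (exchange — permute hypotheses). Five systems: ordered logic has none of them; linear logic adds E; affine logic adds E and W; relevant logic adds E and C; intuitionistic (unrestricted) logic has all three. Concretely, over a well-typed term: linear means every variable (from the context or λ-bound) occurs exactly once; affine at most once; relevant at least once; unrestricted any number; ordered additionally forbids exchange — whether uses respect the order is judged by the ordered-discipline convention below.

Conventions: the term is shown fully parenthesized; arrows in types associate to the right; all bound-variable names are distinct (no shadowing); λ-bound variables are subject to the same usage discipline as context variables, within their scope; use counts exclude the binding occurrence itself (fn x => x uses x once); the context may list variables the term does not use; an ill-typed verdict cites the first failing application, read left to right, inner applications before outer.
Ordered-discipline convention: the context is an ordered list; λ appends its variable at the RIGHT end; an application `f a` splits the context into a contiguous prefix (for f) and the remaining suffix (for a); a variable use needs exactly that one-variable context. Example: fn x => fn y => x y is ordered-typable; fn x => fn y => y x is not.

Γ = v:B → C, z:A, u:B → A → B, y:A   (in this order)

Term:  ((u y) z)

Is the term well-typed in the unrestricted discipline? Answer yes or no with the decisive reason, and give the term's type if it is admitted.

no — a type mismatch blocks all five
counts: v: 0, z: 1, u: 1, y: 1
uses in reading order: u, y, z
typing: ill-typed: an application expects B but receives A
all disciplines: ordered ✗, linear ✗, affine ✗, relevant ✗, unrestricted ✗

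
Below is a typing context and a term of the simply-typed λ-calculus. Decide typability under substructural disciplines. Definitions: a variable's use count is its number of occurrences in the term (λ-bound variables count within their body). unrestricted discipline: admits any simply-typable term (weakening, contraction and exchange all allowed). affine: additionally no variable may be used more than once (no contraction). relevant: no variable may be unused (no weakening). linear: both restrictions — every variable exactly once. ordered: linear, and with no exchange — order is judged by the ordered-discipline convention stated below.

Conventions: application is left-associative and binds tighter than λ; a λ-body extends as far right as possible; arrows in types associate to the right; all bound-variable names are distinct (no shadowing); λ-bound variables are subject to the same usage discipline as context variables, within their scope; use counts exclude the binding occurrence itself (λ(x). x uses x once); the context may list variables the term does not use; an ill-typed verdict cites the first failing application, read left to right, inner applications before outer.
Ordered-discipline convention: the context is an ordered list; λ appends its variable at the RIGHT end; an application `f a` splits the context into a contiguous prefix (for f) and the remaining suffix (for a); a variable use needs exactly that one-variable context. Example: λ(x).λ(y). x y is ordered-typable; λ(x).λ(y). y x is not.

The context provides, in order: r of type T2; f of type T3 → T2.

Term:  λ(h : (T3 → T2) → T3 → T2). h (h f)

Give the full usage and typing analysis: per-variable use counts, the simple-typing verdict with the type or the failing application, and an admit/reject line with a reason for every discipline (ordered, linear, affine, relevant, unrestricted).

counts: r=0, f=1, h (λ-bound)=2
order of uses: h, h, f
typing: well-typed — term : ((T3 → T2) → T3 → T2) → T3 → T2
ordered: ✗, needs contraction — h ×2; unused: r — weakening required
linear: ✗, needs contraction — h ×2; unused: r — weakening required
affine: ✗, needs contraction — h ×2
relevant: ✗, unused: r — weakening required
unrestricted: ✓, typability at ((T3 → T2) → T3 → T2) → T3 → T2 is all that's needed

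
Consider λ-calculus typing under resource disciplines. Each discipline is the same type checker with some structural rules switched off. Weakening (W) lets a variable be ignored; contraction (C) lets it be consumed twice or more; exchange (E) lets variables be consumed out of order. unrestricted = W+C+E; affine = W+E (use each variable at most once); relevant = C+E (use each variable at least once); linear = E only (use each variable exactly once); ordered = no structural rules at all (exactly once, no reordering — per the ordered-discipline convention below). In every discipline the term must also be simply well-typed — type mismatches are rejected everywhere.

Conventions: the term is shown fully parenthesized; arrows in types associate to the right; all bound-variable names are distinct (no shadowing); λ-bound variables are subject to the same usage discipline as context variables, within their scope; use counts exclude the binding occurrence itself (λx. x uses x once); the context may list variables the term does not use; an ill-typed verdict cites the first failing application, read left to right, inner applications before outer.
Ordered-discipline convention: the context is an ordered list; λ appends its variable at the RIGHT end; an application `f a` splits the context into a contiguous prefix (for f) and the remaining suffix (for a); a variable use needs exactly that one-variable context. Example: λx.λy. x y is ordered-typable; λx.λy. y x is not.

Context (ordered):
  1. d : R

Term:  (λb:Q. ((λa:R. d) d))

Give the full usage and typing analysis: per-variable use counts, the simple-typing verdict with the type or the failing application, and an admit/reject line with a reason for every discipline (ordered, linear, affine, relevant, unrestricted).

counts: d: 2×; b (λ-bound): 0×; a (λ-bound): 0×
left-to-right use order: d, d
typing: ✓ — Q → R
ordered: ✗, needs contraction — d ×2; b, a left unused
linear: ✗, needs contraction — d ×2; b, a left unused
affine: ✗, needs contraction — d ×2
relevant: ✗, b, a left unused
unrestricted: ✓, type-checks (Q → R) and nothing is barred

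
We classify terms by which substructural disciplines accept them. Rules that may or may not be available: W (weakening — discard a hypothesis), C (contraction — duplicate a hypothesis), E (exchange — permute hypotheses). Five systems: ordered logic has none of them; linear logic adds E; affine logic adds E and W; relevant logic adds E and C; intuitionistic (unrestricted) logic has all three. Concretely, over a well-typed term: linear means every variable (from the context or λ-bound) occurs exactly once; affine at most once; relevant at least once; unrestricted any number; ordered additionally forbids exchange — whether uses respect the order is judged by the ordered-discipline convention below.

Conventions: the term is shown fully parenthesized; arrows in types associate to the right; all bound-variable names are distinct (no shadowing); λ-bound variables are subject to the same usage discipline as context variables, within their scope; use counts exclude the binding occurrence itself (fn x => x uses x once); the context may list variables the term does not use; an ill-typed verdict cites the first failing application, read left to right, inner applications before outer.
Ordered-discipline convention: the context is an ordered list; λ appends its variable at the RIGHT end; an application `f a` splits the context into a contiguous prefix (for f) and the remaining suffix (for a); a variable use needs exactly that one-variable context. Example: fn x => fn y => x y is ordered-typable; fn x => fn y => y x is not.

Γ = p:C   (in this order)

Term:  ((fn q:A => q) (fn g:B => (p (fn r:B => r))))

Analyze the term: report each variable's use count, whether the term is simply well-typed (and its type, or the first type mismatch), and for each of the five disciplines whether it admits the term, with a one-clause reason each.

counts: p: 1, q (bound): 1, g (bound): 0, r (bound): 1
left-to-right use order: q, p, r
typing: ill-typed: can't apply a value of type C
ordered: ✗, a type mismatch blocks all five
linear: ✗, the type mismatch rejects it
affine: ✗, not simply typable
relevant: ✗, fails simple typing
unrestricted: ✗, a type mismatch blocks all five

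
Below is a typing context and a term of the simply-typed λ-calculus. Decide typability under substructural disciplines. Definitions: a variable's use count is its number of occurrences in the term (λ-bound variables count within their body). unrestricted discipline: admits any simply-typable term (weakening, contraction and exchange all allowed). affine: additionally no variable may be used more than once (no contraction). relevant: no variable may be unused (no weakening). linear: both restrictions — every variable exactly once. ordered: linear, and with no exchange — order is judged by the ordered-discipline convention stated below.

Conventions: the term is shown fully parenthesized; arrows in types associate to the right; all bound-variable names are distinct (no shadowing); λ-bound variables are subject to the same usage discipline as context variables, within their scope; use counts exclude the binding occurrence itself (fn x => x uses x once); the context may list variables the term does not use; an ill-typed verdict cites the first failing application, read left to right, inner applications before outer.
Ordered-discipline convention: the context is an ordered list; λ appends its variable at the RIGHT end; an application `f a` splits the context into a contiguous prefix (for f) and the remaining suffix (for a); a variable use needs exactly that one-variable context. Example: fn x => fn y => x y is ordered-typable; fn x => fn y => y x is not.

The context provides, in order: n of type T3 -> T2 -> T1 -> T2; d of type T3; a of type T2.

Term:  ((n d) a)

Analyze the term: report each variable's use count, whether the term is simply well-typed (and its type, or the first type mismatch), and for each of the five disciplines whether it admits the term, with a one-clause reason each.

variable uses: n: 1, d: 1, a: 1
use order (left to right): n, d, a
typing: well-typed — term : T1 -> T2
ordered ✓ (single-use (n, d, a), ordered derivation ok)
linear ✓ (n, d, a: one use apiece)
affine ✓ (n, d, a: no repeats, contraction unneeded)
relevant ✓ (every one of n, d, a appears)
unrestricted ✓ (typability at T1 -> T2 is all that's needed)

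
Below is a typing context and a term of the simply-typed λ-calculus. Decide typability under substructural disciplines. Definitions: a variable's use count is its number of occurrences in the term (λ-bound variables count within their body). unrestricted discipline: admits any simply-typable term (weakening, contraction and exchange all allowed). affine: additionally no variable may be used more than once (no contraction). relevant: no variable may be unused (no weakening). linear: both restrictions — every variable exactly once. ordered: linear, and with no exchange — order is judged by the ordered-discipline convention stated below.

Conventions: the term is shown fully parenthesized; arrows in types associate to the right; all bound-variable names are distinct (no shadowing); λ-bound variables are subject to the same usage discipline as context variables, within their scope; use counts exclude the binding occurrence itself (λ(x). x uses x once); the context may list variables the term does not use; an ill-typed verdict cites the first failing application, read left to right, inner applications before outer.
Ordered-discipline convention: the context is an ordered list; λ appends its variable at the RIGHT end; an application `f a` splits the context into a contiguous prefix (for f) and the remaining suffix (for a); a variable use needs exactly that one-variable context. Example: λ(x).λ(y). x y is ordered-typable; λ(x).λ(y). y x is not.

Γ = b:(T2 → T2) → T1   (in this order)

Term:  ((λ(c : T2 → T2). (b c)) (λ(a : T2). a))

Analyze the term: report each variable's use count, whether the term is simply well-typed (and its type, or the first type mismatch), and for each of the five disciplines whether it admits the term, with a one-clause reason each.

use counts: b: 1, c (λ-bound): 1, a (λ-bound): 1
uses in reading order: b, c, a
typing: ✓ — T1
ordered ✓ (b, c, a: once each, no exchange needed)
linear ✓ (b, c, a: one use apiece)
affine ✓ (at most one use each (b, c, a))
relevant ✓ (b, c, a: all used, weakening unneeded)
unrestricted ✓ (simply typable at T1; W, C, E all held)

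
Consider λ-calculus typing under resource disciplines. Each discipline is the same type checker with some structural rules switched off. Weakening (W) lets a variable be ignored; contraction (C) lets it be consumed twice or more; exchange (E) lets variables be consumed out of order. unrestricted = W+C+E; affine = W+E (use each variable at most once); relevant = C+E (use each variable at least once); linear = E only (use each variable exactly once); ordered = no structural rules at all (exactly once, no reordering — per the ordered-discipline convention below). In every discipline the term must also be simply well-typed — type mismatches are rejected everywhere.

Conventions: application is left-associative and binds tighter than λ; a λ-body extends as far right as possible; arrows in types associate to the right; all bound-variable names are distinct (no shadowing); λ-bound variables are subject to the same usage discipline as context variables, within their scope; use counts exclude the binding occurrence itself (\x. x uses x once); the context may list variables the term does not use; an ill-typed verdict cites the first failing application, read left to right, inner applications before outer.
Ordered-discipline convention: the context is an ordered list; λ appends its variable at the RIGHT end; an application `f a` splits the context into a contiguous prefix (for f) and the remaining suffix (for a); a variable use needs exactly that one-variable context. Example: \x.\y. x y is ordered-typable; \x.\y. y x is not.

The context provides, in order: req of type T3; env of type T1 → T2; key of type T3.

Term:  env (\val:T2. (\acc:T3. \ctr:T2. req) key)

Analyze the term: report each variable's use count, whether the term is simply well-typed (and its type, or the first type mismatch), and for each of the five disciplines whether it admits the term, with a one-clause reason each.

usage: req=1, env=1, key=1, val [bound]=0, acc [bound]=0, ctr [bound]=0
uses in reading order: env, req, key
typing: ill-typed: a function awaiting T1 gets T2 → T2 → T3
ordered: ✗, a type mismatch blocks all five
linear: ✗, the type mismatch rejects it
affine: ✗, not simply typable
relevant: ✗, fails simple typing
unrestricted: ✗, a type mismatch blocks all five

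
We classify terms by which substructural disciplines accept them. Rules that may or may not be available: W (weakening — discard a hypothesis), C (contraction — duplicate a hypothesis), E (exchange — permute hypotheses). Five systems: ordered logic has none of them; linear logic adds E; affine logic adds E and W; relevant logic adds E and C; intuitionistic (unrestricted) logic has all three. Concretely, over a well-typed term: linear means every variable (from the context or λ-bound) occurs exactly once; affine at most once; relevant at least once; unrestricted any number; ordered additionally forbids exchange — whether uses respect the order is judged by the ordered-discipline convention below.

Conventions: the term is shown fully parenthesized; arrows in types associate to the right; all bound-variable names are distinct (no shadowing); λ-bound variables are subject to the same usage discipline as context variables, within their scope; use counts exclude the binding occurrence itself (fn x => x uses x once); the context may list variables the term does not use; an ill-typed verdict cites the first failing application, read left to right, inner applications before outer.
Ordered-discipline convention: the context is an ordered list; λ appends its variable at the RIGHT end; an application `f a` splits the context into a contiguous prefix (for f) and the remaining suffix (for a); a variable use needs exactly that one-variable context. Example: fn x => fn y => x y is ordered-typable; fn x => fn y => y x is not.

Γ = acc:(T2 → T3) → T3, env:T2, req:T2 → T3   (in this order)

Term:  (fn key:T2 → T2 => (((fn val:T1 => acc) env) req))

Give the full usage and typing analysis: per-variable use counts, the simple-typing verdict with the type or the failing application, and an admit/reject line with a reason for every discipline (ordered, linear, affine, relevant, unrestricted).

usage: acc ×1; env ×1; req ×1; key (λ-bound) ×0; val (λ-bound) ×0
left-to-right use order: acc, env, req
typing: ill-typed: an argument T2 mismatches the expected T1
ordered ✗ (fails simple typing)
linear ✗ (a type mismatch blocks all five)
affine ✗ (the type mismatch rejects it)
relevant ✗ (not simply typable)
unrestricted ✗ (fails simple typing)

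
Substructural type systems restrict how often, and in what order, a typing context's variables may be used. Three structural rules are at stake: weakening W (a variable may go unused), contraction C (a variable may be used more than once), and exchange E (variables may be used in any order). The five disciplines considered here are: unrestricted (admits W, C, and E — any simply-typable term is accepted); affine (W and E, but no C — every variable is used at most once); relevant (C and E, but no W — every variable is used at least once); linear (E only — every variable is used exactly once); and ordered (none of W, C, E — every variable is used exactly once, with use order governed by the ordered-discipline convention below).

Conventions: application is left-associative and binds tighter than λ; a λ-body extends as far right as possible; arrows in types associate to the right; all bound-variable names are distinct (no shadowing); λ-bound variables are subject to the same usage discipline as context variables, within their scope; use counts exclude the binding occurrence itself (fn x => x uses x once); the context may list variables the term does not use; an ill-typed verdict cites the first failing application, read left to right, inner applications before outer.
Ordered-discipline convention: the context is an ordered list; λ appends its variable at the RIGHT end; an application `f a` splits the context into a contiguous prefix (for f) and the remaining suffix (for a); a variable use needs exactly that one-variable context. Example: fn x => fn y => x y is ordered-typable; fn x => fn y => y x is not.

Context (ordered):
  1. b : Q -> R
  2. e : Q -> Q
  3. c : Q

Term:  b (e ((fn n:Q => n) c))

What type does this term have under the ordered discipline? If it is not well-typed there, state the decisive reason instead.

term : R
counts: b: 1; e: 1; c: 1; n (λ-bound): 1
order of uses: b, e, n, c
typing: well-typed — term : R
per-discipline verdicts: ordered ✓; linear ✓; affine ✓; relevant ✓; unrestricted ✓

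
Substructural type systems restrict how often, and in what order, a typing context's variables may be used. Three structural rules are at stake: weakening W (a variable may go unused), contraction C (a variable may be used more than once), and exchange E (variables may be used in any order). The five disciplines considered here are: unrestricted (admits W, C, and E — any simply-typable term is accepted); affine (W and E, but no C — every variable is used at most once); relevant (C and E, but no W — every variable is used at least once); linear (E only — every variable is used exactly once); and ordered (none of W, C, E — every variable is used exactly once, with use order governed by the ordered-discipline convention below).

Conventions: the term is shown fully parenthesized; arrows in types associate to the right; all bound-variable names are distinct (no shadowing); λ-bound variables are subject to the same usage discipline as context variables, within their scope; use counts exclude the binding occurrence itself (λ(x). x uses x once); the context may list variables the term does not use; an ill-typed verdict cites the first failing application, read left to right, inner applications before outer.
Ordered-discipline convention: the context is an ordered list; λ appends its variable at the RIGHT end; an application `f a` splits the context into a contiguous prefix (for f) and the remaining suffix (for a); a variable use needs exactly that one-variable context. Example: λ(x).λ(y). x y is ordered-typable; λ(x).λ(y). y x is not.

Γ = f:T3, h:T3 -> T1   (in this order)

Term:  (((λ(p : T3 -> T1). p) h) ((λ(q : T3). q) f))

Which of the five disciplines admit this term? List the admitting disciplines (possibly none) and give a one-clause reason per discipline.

accepted by: linear, affine, relevant, unrestricted
use counts: f: 1; h: 1; p [bound]: 1; q [bound]: 1
left-to-right use order: p, h, q, f
typing: well-typed — term : T1
ordered: ✗ — no contiguous prefix/suffix split fits p, h, q, f
linear: ✓ — exactly-once usage across f, h, p, q
affine: ✓ — no duplicate uses among f, h, p, q
relevant: ✓ — at least one use each (f, h, p, q)
unrestricted: ✓ — type-checks (T1) and nothing is barred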